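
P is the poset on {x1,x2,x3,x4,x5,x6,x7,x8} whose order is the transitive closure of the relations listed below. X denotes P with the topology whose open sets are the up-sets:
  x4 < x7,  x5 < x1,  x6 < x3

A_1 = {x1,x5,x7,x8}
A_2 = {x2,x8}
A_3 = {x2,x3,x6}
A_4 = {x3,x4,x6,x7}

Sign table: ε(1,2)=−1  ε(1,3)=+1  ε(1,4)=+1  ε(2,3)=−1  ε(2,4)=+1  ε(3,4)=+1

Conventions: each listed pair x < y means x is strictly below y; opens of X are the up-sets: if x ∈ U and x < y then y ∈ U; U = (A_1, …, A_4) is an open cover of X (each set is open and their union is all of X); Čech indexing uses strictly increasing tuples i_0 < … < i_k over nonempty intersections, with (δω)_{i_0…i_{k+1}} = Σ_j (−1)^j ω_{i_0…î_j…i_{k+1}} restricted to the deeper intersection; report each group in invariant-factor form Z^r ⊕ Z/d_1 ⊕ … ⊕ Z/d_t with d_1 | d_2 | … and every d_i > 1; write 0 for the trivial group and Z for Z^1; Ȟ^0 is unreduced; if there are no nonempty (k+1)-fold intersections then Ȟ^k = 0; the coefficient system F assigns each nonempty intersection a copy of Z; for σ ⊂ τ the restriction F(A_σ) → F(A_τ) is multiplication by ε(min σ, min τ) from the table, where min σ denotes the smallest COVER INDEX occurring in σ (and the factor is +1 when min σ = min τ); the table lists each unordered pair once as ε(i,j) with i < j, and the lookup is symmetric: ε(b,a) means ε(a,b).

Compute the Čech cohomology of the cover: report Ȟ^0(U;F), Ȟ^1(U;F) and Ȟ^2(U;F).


nerve of the cover:
  A12={x8} A14={x7} A23={x2} A34={x3,x6}
C dims 4,4; δ0: rk 3, SNF 1^3
Ȟ^0 = (4 − 3) − 0 = 1, so Ȟ^0 ≅ Z
Ȟ^1 = (4 − 0) − 3 = 1, so Ȟ^1 ≅ Z
Ȟ^2 = (0 − 0) − 0 = 0, so Ȟ^2 ≅ 0

Ȟ^0 = Z,  Ȟ^1 = Z,  Ȟ^2 = 0


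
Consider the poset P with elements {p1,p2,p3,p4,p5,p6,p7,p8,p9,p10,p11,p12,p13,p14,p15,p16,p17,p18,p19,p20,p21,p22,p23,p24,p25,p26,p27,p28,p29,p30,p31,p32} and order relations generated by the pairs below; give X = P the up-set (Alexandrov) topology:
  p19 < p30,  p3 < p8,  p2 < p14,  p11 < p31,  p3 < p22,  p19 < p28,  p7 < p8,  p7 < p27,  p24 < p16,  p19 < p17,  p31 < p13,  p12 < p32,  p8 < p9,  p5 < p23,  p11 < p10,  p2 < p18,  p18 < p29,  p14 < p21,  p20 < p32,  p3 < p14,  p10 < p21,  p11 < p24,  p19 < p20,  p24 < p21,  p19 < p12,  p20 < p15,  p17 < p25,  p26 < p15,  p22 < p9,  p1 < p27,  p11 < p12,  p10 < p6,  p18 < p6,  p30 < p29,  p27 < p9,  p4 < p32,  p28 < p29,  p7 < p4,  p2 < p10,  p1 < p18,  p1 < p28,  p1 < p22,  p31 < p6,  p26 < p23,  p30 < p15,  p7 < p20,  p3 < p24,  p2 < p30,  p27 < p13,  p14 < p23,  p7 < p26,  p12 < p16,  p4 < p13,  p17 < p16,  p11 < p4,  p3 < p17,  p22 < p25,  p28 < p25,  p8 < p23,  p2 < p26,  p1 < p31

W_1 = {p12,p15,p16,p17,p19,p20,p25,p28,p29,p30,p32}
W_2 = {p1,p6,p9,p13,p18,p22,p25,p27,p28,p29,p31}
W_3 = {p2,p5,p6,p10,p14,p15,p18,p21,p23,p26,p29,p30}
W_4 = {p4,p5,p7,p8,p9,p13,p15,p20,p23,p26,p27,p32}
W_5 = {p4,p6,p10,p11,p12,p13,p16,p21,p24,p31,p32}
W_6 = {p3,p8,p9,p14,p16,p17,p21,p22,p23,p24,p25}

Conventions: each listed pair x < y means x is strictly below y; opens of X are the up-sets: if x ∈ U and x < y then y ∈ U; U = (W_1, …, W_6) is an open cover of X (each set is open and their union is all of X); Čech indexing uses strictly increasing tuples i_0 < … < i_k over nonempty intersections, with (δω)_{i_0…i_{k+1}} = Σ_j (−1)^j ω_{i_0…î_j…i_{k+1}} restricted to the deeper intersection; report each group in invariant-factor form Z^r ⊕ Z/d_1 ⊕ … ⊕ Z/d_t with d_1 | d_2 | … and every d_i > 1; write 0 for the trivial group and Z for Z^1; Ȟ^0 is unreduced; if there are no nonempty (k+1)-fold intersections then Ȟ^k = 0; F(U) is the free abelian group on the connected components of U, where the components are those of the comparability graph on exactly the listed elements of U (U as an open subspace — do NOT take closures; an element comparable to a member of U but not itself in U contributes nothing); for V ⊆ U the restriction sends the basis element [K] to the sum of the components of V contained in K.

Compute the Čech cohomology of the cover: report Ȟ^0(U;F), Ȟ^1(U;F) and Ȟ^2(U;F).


nonempty overlaps:
  W12={p25,p28,p29} W13={p15,p29,p30} W14={p15,p20,p32} W15={p12,p16,p32} W16={p16,p17,p25} W23={p6,p18,p29} W24={p9,p13,p27} W25={p6,p13,p31} W26={p9,p22,p25} W34={p5,p15,p23,p26} W35={p6,p10,p21} W36={p14,p21,p23} W45={p4,p13,p32} W46={p8,p9,p23} W56={p16,p21,p24}
  W123={p29} W126={p25} W134={p15} W145={p32} W156={p16} W235={p6} W245={p13} W246={p9} W346={p23} W356={p21}
components per intersection:
  W1: {p12,p15,p16,p17,p19,p20,p25,p28,p29,p30,p32}
  W2: {p1,p6,p9,p13,p18,p22,p25,p27,p28,p29,p31}
  W3: {p2,p5,p6,p10,p14,p15,p18,p21,p23,p26,p29,p30}
  W4: {p4,p5,p7,p8,p9,p13,p15,p20,p23,p26,p27,p32}
  W5: {p4,p6,p10,p11,p12,p13,p16,p21,p24,p31,p32}
  W6: {p3,p8,p9,p14,p16,p17,p21,p22,p23,p24,p25}
  W12: {p25,p28,p29}
  W13: {p15,p29,p30}
  W14: {p15,p20,p32}
  W15: {p12,p16,p32}
  W16: {p16,p17,p25}
  W23: {p6,p18,p29}
  W24: {p9,p13,p27}
  W25: {p6,p13,p31}
  W26: {p9,p22,p25}
  W34: {p5,p15,p23,p26}
  W35: {p6,p10,p21}
  W36: {p14,p21,p23}
  W45: {p4,p13,p32}
  W46: {p8,p9,p23}
  W56: {p16,p21,p24}
  W123: {p29}
  W126: {p25}
  W134: {p15}
  W145: {p32}
  W156: {p16}
  W235: {p6}
  W245: {p13}
  W246: {p9}
  W346: {p23}
  W356: {p21}
C dims 6,15,10; δ0: rk 5, SNF 1^5; δ1: rk 10, SNF 1^9·2
degree 0: 6−5−0 = 1 → Ȟ^0 ≅ Z
degree 1: 15−10−5 = 0 → Ȟ^1 ≅ 0
degree 2: 10−0−10 = 0 plus torsion [2] → Ȟ^2 ≅ Z/2

Ȟ^0 = Z,  Ȟ^1 = 0,  Ȟ^2 = Z/2


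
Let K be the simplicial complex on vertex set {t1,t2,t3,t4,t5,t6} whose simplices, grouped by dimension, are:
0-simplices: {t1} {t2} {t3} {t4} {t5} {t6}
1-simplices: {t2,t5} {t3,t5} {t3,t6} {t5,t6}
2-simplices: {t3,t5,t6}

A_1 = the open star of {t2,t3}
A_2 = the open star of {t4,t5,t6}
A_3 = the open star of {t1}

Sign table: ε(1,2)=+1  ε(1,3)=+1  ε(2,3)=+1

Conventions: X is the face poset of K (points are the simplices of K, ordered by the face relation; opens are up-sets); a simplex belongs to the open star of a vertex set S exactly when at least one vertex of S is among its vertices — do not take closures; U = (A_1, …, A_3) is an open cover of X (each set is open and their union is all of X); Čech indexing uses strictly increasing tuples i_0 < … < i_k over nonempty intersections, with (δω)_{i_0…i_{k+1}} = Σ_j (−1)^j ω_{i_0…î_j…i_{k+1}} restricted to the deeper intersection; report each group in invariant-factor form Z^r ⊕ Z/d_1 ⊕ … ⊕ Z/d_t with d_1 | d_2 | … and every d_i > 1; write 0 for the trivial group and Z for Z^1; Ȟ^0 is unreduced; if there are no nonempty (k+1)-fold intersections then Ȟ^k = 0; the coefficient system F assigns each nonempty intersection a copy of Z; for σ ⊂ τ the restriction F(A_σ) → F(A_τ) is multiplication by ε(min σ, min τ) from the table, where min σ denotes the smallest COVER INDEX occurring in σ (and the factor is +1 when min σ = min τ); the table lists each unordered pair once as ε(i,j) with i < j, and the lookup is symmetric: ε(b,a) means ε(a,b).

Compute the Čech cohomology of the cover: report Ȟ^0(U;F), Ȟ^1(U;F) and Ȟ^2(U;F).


Ȟ^0(U;F) ≅ Z^2, Ȟ^1(U;F) ≅ 0, Ȟ^2(U;F) ≅ 0

nonempty overlaps:
  A1={{t2},{t3},{t2,t5},{t3,t5},{t3,t6},{t3,t5,t6}} A2={{t4},{t5},{t6},{t2,t5},{t3,t5},{t3,t6},{t5,t6},{t3,t5,t6}} A3={{t1}}
  A12={{t2,t5},{t3,t5},{t3,t6},{t3,t5,t6}}
C dims 3,1; δ0: rk 1, SNF 1^1
degree 0: 3−1−0 = 2 → Ȟ^0 ≅ Z^2
degree 1: 1−0−1 = 0 → Ȟ^1 ≅ 0
degree 2: 0−0−0 = 0 → Ȟ^2 ≅ 0


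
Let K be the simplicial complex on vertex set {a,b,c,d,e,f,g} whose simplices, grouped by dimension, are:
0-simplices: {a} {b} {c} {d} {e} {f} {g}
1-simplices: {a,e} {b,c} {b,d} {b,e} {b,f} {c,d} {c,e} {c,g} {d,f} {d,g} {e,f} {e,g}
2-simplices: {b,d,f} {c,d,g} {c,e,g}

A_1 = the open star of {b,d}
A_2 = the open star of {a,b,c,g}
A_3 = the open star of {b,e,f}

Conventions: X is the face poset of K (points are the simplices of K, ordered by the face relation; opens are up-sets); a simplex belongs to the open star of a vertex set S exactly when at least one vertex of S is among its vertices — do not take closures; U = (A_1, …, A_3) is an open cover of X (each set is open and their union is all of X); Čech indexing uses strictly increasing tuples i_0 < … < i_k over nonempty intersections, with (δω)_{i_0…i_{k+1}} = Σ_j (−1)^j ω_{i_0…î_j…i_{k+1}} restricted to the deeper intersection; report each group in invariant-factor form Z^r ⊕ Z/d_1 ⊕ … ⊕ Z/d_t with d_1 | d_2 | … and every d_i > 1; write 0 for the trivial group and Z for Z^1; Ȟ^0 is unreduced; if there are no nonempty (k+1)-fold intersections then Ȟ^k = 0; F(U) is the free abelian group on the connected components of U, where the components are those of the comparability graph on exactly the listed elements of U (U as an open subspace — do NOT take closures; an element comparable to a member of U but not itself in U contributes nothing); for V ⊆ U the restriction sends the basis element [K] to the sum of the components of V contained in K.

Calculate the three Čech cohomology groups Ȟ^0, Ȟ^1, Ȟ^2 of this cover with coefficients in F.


Ȟ^0(U;F) ≅ Z,  Ȟ^1(U;F) ≅ Z^2,  Ȟ^2(U;F) ≅ 0

intersection data:
  A1={{b},{d},{b,c},{b,d},{b,e},{b,f},{c,d},{d,f},{d,g},{b,d,f},{c,d,g}} A2={{a},{b},{c},{g},{a,e},{b,c},{b,d},{b,e},{b,f},{c,d},{c,e},{c,g},{d,g},{e,g},{b,d,f},{c,d,g},{c,e,g}} A3={{b},{e},{f},{a,e},{b,c},{b,d},{b,e},{b,f},{c,e},{d,f},{e,f},{e,g},{b,d,f},{c,e,g}}
  A12={{b},{b,c},{b,d},{b,e},{b,f},{c,d},{d,g},{b,d,f},{c,d,g}} A13={{b},{b,c},{b,d},{b,e},{b,f},{d,f},{b,d,f}} A23={{b},{a,e},{b,c},{b,d},{b,e},{b,f},{c,e},{e,g},{b,d,f},{c,e,g}}
  A123={{b},{b,c},{b,d},{b,e},{b,f},{b,d,f}}
components per intersection:
  A1: {{b},{d},{b,c},{b,d},{b,e},{b,f},{c,d},{d,f},{d,g},{b,d,f},{c,d,g}}
  A2: {{a},{a,e}} {{b},{c},{g},{b,c},{b,d},{b,e},{b,f},{c,d},{c,e},{c,g},{d,g},{e,g},{b,d,f},{c,d,g},{c,e,g}}
  A3: {{b},{e},{f},{a,e},{b,c},{b,d},{b,e},{b,f},{c,e},{d,f},{e,f},{e,g},{b,d,f},{c,e,g}}
  A12: {{b},{b,c},{b,d},{b,e},{b,f},{b,d,f}} {{c,d},{d,g},{c,d,g}}
  A13: {{b},{b,c},{b,d},{b,e},{b,f},{d,f},{b,d,f}}
  A23: {{b},{b,c},{b,d},{b,e},{b,f},{b,d,f}} {{a,e}} {{c,e},{e,g},{c,e,g}}
  A123: {{b},{b,c},{b,d},{b,e},{b,f},{b,d,f}}
C dims 4,6,1; δ0: rk 3, SNF 1^3; δ1: rk 1, SNF 1^1
Ȟ^0 = (4 − 3) − 0 = 1, so Ȟ^0 ≅ Z
Ȟ^1 = (6 − 1) − 3 = 2, so Ȟ^1 ≅ Z^2
Ȟ^2 = (1 − 0) − 1 = 0, so Ȟ^2 ≅ 0


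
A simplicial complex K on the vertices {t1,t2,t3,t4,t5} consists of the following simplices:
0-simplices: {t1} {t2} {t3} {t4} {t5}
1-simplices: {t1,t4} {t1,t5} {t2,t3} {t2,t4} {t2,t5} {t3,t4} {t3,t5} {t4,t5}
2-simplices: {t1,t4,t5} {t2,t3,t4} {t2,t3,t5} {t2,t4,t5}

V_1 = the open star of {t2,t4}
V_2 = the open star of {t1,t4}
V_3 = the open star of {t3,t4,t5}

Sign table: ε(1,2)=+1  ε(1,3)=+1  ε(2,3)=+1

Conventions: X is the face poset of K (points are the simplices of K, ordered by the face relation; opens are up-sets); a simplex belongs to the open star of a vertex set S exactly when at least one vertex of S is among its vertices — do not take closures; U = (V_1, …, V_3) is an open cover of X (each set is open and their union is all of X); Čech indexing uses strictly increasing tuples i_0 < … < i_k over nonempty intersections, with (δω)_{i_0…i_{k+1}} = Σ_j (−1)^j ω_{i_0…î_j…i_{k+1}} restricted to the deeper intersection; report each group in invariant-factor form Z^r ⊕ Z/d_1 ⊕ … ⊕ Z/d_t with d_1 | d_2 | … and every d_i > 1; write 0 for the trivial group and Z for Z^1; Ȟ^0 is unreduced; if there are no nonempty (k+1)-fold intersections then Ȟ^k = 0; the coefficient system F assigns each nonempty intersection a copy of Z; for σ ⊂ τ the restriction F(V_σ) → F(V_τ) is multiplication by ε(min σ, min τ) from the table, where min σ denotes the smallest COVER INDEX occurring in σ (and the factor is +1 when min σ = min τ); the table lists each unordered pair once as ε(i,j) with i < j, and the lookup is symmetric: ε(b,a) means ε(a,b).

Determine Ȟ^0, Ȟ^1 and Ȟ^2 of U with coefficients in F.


nonempty overlaps:
  V1={{t2},{t4},{t1,t4},{t2,t3},{t2,t4},{t2,t5},{t3,t4},{t4,t5},{t1,t4,t5},{t2,t3,t4},{t2,t3,t5},{t2,t4,t5}} V2={{t1},{t4},{t1,t4},{t1,t5},{t2,t4},{t3,t4},{t4,t5},{t1,t4,t5},{t2,t3,t4},{t2,t4,t5}} V3={{t3},{t4},{t5},{t1,t4},{t1,t5},{t2,t3},{t2,t4},{t2,t5},{t3,t4},{t3,t5},{t4,t5},{t1,t4,t5},{t2,t3,t4},{t2,t3,t5},{t2,t4,t5}}
  V12={{t4},{t1,t4},{t2,t4},{t3,t4},{t4,t5},{t1,t4,t5},{t2,t3,t4},{t2,t4,t5}} V13={{t4},{t1,t4},{t2,t3},{t2,t4},{t2,t5},{t3,t4},{t4,t5},{t1,t4,t5},{t2,t3,t4},{t2,t3,t5},{t2,t4,t5}} V23={{t4},{t1,t4},{t1,t5},{t2,t4},{t3,t4},{t4,t5},{t1,t4,t5},{t2,t3,t4},{t2,t4,t5}}
  V123={{t4},{t1,t4},{t2,t4},{t3,t4},{t4,t5},{t1,t4,t5},{t2,t3,t4},{t2,t4,t5}}
C dims 3,3,1; δ0: rk 2, SNF 1^2; δ1: rk 1, SNF 1^1
degree 0: 3−2−0 = 1 → Ȟ^0 ≅ Z
degree 1: 3−1−2 = 0 → Ȟ^1 ≅ 0
degree 2: 1−0−1 = 0 → Ȟ^2 ≅ 0

Ȟ^0 ≅ Z; Ȟ^1 ≅ 0; Ȟ^2 ≅ 0


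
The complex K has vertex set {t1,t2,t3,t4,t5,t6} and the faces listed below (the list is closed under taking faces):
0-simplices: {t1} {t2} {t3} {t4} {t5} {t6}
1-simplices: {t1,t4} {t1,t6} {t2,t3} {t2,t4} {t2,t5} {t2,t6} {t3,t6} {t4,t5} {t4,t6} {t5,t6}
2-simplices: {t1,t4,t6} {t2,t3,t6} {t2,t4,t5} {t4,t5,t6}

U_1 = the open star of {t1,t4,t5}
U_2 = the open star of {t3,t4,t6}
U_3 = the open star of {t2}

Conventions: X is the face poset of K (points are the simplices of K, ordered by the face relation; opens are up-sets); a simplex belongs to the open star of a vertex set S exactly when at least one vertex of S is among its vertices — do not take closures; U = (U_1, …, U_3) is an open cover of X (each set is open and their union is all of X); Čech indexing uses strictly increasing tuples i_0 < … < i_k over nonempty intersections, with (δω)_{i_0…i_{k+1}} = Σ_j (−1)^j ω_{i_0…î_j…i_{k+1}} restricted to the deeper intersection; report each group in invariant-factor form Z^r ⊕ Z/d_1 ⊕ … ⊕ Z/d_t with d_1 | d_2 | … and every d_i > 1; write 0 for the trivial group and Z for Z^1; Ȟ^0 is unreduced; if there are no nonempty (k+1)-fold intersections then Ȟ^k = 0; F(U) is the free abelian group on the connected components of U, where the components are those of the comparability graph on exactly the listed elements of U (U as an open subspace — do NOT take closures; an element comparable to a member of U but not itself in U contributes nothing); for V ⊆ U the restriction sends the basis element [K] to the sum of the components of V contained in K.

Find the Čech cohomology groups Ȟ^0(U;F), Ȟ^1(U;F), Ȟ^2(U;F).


nonempty intersections:
  U1={{t1},{t4},{t5},{t1,t4},{t1,t6},{t2,t4},{t2,t5},{t4,t5},{t4,t6},{t5,t6},{t1,t4,t6},{t2,t4,t5},{t4,t5,t6}} U2={{t3},{t4},{t6},{t1,t4},{t1,t6},{t2,t3},{t2,t4},{t2,t6},{t3,t6},{t4,t5},{t4,t6},{t5,t6},{t1,t4,t6},{t2,t3,t6},{t2,t4,t5},{t4,t5,t6}} U3={{t2},{t2,t3},{t2,t4},{t2,t5},{t2,t6},{t2,t3,t6},{t2,t4,t5}}
  U12={{t4},{t1,t4},{t1,t6},{t2,t4},{t4,t5},{t4,t6},{t5,t6},{t1,t4,t6},{t2,t4,t5},{t4,t5,t6}} U13={{t2,t4},{t2,t5},{t2,t4,t5}} U23={{t2,t3},{t2,t4},{t2,t6},{t2,t3,t6},{t2,t4,t5}}
  U123={{t2,t4},{t2,t4,t5}}
components per intersection:
  U1: {{t1},{t4},{t5},{t1,t4},{t1,t6},{t2,t4},{t2,t5},{t4,t5},{t4,t6},{t5,t6},{t1,t4,t6},{t2,t4,t5},{t4,t5,t6}}
  U2: {{t3},{t4},{t6},{t1,t4},{t1,t6},{t2,t3},{t2,t4},{t2,t6},{t3,t6},{t4,t5},{t4,t6},{t5,t6},{t1,t4,t6},{t2,t3,t6},{t2,t4,t5},{t4,t5,t6}}
  U3: {{t2},{t2,t3},{t2,t4},{t2,t5},{t2,t6},{t2,t3,t6},{t2,t4,t5}}
  U12: {{t4},{t1,t4},{t1,t6},{t2,t4},{t4,t5},{t4,t6},{t5,t6},{t1,t4,t6},{t2,t4,t5},{t4,t5,t6}}
  U13: {{t2,t4},{t2,t5},{t2,t4,t5}}
  U23: {{t2,t3},{t2,t6},{t2,t3,t6}} {{t2,t4},{t2,t4,t5}}
  U123: {{t2,t4},{t2,t4,t5}}
C dims 3,4,1; δ0: rk 2, SNF 1^2; δ1: rk 1, SNF 1^1
Ȟ^0: (3−2)−0=1 ⇒ Z
Ȟ^1: (4−1)−2=1 ⇒ Z
Ȟ^2: (1−0)−1=0 ⇒ 0

Ȟ^0 ≅ Z, Ȟ^1 ≅ Z and Ȟ^2 ≅ 0


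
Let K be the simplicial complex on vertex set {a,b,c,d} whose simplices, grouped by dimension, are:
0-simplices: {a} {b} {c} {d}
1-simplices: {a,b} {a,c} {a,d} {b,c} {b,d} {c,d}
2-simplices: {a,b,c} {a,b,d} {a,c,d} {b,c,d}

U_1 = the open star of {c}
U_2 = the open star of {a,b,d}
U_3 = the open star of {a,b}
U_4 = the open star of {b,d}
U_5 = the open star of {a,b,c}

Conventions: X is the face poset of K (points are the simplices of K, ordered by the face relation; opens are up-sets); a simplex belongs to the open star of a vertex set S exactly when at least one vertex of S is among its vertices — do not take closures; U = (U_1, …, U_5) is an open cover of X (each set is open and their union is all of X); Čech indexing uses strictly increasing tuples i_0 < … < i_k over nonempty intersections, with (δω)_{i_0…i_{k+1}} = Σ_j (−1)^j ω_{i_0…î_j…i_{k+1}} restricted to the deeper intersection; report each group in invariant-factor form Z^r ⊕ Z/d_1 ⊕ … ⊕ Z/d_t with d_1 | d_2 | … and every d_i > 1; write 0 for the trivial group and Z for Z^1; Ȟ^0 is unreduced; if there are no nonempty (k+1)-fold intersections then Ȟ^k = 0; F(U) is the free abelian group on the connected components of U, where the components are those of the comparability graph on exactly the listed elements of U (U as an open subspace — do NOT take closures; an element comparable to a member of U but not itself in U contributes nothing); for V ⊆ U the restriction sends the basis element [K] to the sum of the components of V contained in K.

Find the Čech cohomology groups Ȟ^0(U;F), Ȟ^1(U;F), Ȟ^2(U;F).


nonempty overlaps:
  U1={{c},{a,c},{b,c},{c,d},{a,b,c},{a,c,d},{b,c,d}} U2={{a},{b},{d},{a,b},{a,c},{a,d},{b,c},{b,d},{c,d},{a,b,c},{a,b,d},{a,c,d},{b,c,d}} U3={{a},{b},{a,b},{a,c},{a,d},{b,c},{b,d},{a,b,c},{a,b,d},{a,c,d},{b,c,d}} U4={{b},{d},{a,b},{a,d},{b,c},{b,d},{c,d},{a,b,c},{a,b,d},{a,c,d},{b,c,d}} U5={{a},{b},{c},{a,b},{a,c},{a,d},{b,c},{b,d},{c,d},{a,b,c},{a,b,d},{a,c,d},{b,c,d}}
  U12={{a,c},{b,c},{c,d},{a,b,c},{a,c,d},{b,c,d}} U13={{a,c},{b,c},{a,b,c},{a,c,d},{b,c,d}} U14={{b,c},{c,d},{a,b,c},{a,c,d},{b,c,d}} U15={{c},{a,c},{b,c},{c,d},{a,b,c},{a,c,d},{b,c,d}} U23={{a},{b},{a,b},{a,c},{a,d},{b,c},{b,d},{a,b,c},{a,b,d},{a,c,d},{b,c,d}} U24={{b},{d},{a,b},{a,d},{b,c},{b,d},{c,d},{a,b,c},{a,b,d},{a,c,d},{b,c,d}} U25={{a},{b},{a,b},{a,c},{a,d},{b,c},{b,d},{c,d},{a,b,c},{a,b,d},{a,c,d},{b,c,d}} U34={{b},{a,b},{a,d},{b,c},{b,d},{a,b,c},{a,b,d},{a,c,d},{b,c,d}} U35={{a},{b},{a,b},{a,c},{a,d},{b,c},{b,d},{a,b,c},{a,b,d},{a,c,d},{b,c,d}} U45={{b},{a,b},{a,d},{b,c},{b,d},{c,d},{a,b,c},{a,b,d},{a,c,d},{b,c,d}}
  U123={{a,c},{b,c},{a,b,c},{a,c,d},{b,c,d}} U124={{b,c},{c,d},{a,b,c},{a,c,d},{b,c,d}} U125={{a,c},{b,c},{c,d},{a,b,c},{a,c,d},{b,c,d}} U134={{b,c},{a,b,c},{a,c,d},{b,c,d}} U135={{a,c},{b,c},{a,b,c},{a,c,d},{b,c,d}} U145={{b,c},{c,d},{a,b,c},{a,c,d},{b,c,d}} U234={{b},{a,b},{a,d},{b,c},{b,d},{a,b,c},{a,b,d},{a,c,d},{b,c,d}} U235={{a},{b},{a,b},{a,c},{a,d},{b,c},{b,d},{a,b,c},{a,b,d},{a,c,d},{b,c,d}} U245={{b},{a,b},{a,d},{b,c},{b,d},{c,d},{a,b,c},{a,b,d},{a,c,d},{b,c,d}} U345={{b},{a,b},{a,d},{b,c},{b,d},{a,b,c},{a,b,d},{a,c,d},{b,c,d}}
  U1234={{b,c},{a,b,c},{a,c,d},{b,c,d}} U1235={{a,c},{b,c},{a,b,c},{a,c,d},{b,c,d}} U1245={{b,c},{c,d},{a,b,c},{a,c,d},{b,c,d}} U1345={{b,c},{a,b,c},{a,c,d},{b,c,d}} U2345={{b},{a,b},{a,d},{b,c},{b,d},{a,b,c},{a,b,d},{a,c,d},{b,c,d}}
  U12345={{b,c},{a,b,c},{a,c,d},{b,c,d}}
components per intersection:
  U1: {{c},{a,c},{b,c},{c,d},{a,b,c},{a,c,d},{b,c,d}}
  U2: {{a},{b},{d},{a,b},{a,c},{a,d},{b,c},{b,d},{c,d},{a,b,c},{a,b,d},{a,c,d},{b,c,d}}
  U3: {{a},{b},{a,b},{a,c},{a,d},{b,c},{b,d},{a,b,c},{a,b,d},{a,c,d},{b,c,d}}
  U4: {{b},{d},{a,b},{a,d},{b,c},{b,d},{c,d},{a,b,c},{a,b,d},{a,c,d},{b,c,d}}
  U5: {{a},{b},{c},{a,b},{a,c},{a,d},{b,c},{b,d},{c,d},{a,b,c},{a,b,d},{a,c,d},{b,c,d}}
  U12: {{a,c},{b,c},{c,d},{a,b,c},{a,c,d},{b,c,d}}
  U13: {{a,c},{b,c},{a,b,c},{a,c,d},{b,c,d}}
  U14: {{b,c},{c,d},{a,b,c},{a,c,d},{b,c,d}}
  U15: {{c},{a,c},{b,c},{c,d},{a,b,c},{a,c,d},{b,c,d}}
  U23: {{a},{b},{a,b},{a,c},{a,d},{b,c},{b,d},{a,b,c},{a,b,d},{a,c,d},{b,c,d}}
  U24: {{b},{d},{a,b},{a,d},{b,c},{b,d},{c,d},{a,b,c},{a,b,d},{a,c,d},{b,c,d}}
  U25: {{a},{b},{a,b},{a,c},{a,d},{b,c},{b,d},{c,d},{a,b,c},{a,b,d},{a,c,d},{b,c,d}}
  U34: {{b},{a,b},{a,d},{b,c},{b,d},{a,b,c},{a,b,d},{a,c,d},{b,c,d}}
  U35: {{a},{b},{a,b},{a,c},{a,d},{b,c},{b,d},{a,b,c},{a,b,d},{a,c,d},{b,c,d}}
  U45: {{b},{a,b},{a,d},{b,c},{b,d},{c,d},{a,b,c},{a,b,d},{a,c,d},{b,c,d}}
  U123: {{a,c},{b,c},{a,b,c},{a,c,d},{b,c,d}}
  U124: {{b,c},{c,d},{a,b,c},{a,c,d},{b,c,d}}
  U125: {{a,c},{b,c},{c,d},{a,b,c},{a,c,d},{b,c,d}}
  U134: {{b,c},{a,b,c},{b,c,d}} {{a,c,d}}
  U135: {{a,c},{b,c},{a,b,c},{a,c,d},{b,c,d}}
  U145: {{b,c},{c,d},{a,b,c},{a,c,d},{b,c,d}}
  U234: {{b},{a,b},{a,d},{b,c},{b,d},{a,b,c},{a,b,d},{a,c,d},{b,c,d}}
  U235: {{a},{b},{a,b},{a,c},{a,d},{b,c},{b,d},{a,b,c},{a,b,d},{a,c,d},{b,c,d}}
  U245: {{b},{a,b},{a,d},{b,c},{b,d},{c,d},{a,b,c},{a,b,d},{a,c,d},{b,c,d}}
  U345: {{b},{a,b},{a,d},{b,c},{b,d},{a,b,c},{a,b,d},{a,c,d},{b,c,d}}
  U1234: {{b,c},{a,b,c},{b,c,d}} {{a,c,d}}
  U1235: {{a,c},{b,c},{a,b,c},{a,c,d},{b,c,d}}
  U1245: {{b,c},{c,d},{a,b,c},{a,c,d},{b,c,d}}
  U1345: {{b,c},{a,b,c},{b,c,d}} {{a,c,d}}
  U2345: {{b},{a,b},{a,d},{b,c},{b,d},{a,b,c},{a,b,d},{a,c,d},{b,c,d}}
  U12345: {{b,c},{a,b,c},{b,c,d}} {{a,c,d}}
C dims 5,10,11,7; δ0: rk 4, SNF 1^4; δ1: rk 6, SNF 1^6; δ2: rk 5, SNF 1^5
degree 0: 5−4−0 = 1 → Ȟ^0 ≅ Z
degree 1: 10−6−4 = 0 → Ȟ^1 ≅ 0
degree 2: 11−5−6 = 0 → Ȟ^2 ≅ 0

Ȟ^0 ≅ Z, Ȟ^1 ≅ 0, Ȟ^2 ≅ 0


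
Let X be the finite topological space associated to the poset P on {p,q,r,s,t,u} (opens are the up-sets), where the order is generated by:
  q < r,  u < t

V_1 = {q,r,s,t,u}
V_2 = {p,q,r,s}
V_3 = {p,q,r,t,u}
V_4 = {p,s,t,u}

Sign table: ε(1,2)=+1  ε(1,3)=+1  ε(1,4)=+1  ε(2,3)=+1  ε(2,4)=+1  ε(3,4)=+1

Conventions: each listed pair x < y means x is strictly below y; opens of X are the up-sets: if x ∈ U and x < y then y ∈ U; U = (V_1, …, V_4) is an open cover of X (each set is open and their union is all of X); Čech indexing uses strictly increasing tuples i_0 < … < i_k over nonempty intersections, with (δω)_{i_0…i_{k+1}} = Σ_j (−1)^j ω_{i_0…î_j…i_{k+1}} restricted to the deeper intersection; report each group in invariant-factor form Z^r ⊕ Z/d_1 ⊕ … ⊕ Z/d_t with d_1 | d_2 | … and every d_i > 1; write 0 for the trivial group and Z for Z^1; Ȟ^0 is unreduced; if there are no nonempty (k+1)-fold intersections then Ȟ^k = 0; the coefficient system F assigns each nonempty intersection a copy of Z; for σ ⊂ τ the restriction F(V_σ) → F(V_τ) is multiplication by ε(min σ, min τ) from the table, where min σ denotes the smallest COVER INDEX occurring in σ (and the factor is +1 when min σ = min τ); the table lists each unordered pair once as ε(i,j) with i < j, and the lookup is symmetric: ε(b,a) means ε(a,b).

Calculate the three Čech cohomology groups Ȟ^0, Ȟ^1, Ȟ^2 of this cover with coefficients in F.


Ȟ^0 = Z; Ȟ^1 = 0; Ȟ^2 = Z

cover nerve:
  V12={q,r,s} V13={q,r,t,u} V14={s,t,u} V23={p,q,r} V24={p,s} V34={p,t,u}
  V123={q,r} V124={s} V134={t,u} V234={p}
C dims 4,6,4; δ0: rk 3, SNF 1^3; δ1: rk 3, SNF 1^3
Ȟ^0: (4−3)−0=1 ⇒ Z
Ȟ^1: (6−3)−3=0 ⇒ 0
Ȟ^2: (4−0)−3=1 ⇒ Z


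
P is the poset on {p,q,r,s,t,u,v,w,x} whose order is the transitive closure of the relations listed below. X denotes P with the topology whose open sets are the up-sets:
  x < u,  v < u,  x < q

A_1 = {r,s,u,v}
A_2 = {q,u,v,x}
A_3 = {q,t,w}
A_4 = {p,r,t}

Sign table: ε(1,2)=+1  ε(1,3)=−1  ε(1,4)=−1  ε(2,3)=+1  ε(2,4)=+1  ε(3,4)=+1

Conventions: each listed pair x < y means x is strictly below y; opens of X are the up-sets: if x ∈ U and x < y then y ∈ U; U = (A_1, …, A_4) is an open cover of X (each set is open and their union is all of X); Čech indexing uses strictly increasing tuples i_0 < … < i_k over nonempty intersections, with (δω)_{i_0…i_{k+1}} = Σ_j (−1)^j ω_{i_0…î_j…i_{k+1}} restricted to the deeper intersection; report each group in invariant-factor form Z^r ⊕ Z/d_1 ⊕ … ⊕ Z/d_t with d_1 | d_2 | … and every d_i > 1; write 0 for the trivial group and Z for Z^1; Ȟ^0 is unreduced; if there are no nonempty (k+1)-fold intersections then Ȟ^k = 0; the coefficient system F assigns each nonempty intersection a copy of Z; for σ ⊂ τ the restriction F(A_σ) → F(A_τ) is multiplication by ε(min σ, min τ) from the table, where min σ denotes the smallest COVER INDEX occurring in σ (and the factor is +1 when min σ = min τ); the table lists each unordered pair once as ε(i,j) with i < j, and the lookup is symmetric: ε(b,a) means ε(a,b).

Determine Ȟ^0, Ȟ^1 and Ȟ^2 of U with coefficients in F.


cover nerve:
  A12={u,v} A14={r} A23={q} A34={t}
C dims 4,4; δ0: rk 4, SNF 1^3·2
Ȟ^0: (4−4)−0=0 ⇒ 0
Ȟ^1: (4−0)−4=0 plus torsion [2] ⇒ Z/2
Ȟ^2: (0−0)−0=0 ⇒ 0

Ȟ^0 ≅ 0,  Ȟ^1 ≅ Z/2,  Ȟ^2 ≅ 0


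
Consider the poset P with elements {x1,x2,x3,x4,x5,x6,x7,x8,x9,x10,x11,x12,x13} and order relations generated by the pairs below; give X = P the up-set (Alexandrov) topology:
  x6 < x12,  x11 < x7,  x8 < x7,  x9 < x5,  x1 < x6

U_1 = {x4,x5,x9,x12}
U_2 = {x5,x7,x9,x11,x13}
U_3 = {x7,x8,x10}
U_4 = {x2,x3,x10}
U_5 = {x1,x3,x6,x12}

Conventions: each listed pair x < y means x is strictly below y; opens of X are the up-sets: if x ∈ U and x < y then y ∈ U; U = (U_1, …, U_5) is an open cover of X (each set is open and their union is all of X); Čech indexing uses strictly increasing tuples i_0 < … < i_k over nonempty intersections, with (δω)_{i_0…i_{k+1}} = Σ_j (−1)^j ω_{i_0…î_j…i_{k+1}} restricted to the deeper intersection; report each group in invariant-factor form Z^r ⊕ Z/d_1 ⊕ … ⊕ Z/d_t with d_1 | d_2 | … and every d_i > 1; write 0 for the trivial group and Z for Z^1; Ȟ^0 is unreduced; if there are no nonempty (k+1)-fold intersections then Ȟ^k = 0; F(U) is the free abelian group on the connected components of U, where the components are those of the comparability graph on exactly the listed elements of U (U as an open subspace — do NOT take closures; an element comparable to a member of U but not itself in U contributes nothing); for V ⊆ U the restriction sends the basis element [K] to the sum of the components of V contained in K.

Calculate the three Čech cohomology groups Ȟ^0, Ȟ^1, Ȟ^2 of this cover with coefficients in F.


nonempty intersections:
  U12={x5,x9} U15={x12} U23={x7} U34={x10} U45={x3}
components per intersection:
  U1: {x4} {x5,x9} {x12}
  U2: {x5,x9} {x7,x11} {x13}
  U3: {x7,x8} {x10}
  U4: {x2} {x3} {x10}
  U5: {x1,x6,x12} {x3}
  U12: {x5,x9}
  U15: {x12}
  U23: {x7}
  U34: {x10}
  U45: {x3}
C dims 13,5; δ0: rk 5, SNF 1^5
Ȟ^0: (13−5)−0=8 ⇒ Z^8
Ȟ^1: (5−0)−5=0 ⇒ 0
Ȟ^2: (0−0)−0=0 ⇒ 0

Ȟ^0(U;F) ≅ Z^8; Ȟ^1(U;F) ≅ 0; Ȟ^2(U;F) ≅ 0


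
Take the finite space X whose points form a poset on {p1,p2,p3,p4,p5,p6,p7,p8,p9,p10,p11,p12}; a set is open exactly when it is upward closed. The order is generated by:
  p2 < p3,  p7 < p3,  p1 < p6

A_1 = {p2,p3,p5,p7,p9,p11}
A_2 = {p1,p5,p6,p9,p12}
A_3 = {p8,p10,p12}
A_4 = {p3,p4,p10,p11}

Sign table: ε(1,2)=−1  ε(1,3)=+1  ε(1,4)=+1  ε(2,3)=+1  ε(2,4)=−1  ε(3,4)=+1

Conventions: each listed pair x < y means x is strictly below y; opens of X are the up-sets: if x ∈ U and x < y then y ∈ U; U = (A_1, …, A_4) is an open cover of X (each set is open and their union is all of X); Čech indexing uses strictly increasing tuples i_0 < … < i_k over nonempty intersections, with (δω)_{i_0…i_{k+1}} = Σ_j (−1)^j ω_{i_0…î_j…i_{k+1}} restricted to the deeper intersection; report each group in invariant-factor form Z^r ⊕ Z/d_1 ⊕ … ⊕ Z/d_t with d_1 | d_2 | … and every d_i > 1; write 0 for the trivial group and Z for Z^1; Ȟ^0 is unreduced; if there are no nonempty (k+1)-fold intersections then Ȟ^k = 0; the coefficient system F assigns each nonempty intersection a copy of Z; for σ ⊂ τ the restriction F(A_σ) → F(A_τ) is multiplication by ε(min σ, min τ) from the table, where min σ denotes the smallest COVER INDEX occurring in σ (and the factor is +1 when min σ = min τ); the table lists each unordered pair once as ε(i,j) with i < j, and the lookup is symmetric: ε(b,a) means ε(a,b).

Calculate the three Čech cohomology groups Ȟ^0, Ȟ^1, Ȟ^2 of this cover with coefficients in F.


Ȟ^0 ≅ 0,  Ȟ^1 ≅ Z/2,  Ȟ^2 ≅ 0

intersection data:
  A12={p5,p9} A14={p3,p11} A23={p12} A34={p10}
C dims 4,4; δ0: rk 4, SNF 1^3·2
Ȟ^0 = (4 − 4) − 0 = 0, so Ȟ^0 ≅ 0
Ȟ^1 = (4 − 0) − 4 = 0 plus torsion [2], so Ȟ^1 ≅ Z/2
Ȟ^2 = (0 − 0) − 0 = 0, so Ȟ^2 ≅ 0


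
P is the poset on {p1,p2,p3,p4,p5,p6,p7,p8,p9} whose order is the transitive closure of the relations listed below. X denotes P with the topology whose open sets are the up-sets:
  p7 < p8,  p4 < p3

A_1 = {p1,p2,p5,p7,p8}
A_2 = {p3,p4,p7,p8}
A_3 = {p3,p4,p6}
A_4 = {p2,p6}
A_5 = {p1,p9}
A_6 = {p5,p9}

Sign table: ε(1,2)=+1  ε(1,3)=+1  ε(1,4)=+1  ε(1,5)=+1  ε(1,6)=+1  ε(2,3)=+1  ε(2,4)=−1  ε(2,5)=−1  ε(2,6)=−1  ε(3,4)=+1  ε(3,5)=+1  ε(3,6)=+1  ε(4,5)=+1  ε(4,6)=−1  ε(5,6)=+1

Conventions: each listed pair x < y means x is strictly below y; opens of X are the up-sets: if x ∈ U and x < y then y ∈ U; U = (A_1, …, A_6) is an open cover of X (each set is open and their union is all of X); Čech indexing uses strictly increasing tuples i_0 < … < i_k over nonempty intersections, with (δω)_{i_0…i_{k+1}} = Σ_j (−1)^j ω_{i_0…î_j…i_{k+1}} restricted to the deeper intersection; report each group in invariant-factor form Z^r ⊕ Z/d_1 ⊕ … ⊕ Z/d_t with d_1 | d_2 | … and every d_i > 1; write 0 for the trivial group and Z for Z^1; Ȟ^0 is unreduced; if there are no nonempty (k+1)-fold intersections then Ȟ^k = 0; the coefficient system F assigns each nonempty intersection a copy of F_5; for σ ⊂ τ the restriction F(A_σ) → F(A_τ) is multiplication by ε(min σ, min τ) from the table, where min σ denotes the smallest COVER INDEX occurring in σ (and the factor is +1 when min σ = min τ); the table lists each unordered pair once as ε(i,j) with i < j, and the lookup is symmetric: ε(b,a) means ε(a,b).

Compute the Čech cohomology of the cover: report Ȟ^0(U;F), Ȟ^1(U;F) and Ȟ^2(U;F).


nonempty intersections:
  A12={p7,p8} A14={p2} A15={p1} A16={p5} A23={p3,p4} A34={p6} A56={p9}
C dims 6,7; δ0: rk_F5 5
Ȟ^0: (6−5)−0=1 ⇒ Z/5
Ȟ^1: (7−0)−5=2 ⇒ Z/5 ⊕ Z/5
Ȟ^2: (0−0)−0=0 ⇒ 0

Ȟ^0(U;F) ≅ Z/5, Ȟ^1(U;F) ≅ Z/5 ⊕ Z/5 and Ȟ^2(U;F) ≅ 0


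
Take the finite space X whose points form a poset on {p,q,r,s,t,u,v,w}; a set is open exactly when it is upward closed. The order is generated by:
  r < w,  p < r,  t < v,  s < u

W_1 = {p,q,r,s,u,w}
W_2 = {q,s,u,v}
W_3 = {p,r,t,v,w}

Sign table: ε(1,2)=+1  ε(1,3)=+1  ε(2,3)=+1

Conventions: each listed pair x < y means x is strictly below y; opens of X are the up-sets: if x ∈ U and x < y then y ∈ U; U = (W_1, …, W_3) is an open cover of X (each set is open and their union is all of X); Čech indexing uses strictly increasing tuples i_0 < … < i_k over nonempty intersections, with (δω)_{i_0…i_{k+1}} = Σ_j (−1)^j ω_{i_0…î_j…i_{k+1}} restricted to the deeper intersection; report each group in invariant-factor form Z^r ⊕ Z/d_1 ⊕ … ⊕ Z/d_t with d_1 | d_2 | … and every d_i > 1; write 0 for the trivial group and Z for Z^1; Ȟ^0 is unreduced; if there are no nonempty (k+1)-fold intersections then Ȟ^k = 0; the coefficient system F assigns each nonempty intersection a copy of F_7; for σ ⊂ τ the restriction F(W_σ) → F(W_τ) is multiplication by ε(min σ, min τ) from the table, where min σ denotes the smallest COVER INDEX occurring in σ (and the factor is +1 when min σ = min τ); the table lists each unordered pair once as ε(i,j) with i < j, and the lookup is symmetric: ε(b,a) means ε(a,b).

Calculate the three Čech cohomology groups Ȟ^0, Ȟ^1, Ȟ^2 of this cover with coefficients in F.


nerve simplices:
  W12={q,s,u} W13={p,r,w} W23={v}
C dims 3,3; δ0: rk_F7 2
degree 0: 3−2−0 = 1 → Ȟ^0 ≅ Z/7
degree 1: 3−0−2 = 1 → Ȟ^1 ≅ Z/7
degree 2: 0−0−0 = 0 → Ȟ^2 ≅ 0

Ȟ^0(U;F) ≅ Z/7, Ȟ^1(U;F) ≅ Z/7, Ȟ^2(U;F) ≅ 0


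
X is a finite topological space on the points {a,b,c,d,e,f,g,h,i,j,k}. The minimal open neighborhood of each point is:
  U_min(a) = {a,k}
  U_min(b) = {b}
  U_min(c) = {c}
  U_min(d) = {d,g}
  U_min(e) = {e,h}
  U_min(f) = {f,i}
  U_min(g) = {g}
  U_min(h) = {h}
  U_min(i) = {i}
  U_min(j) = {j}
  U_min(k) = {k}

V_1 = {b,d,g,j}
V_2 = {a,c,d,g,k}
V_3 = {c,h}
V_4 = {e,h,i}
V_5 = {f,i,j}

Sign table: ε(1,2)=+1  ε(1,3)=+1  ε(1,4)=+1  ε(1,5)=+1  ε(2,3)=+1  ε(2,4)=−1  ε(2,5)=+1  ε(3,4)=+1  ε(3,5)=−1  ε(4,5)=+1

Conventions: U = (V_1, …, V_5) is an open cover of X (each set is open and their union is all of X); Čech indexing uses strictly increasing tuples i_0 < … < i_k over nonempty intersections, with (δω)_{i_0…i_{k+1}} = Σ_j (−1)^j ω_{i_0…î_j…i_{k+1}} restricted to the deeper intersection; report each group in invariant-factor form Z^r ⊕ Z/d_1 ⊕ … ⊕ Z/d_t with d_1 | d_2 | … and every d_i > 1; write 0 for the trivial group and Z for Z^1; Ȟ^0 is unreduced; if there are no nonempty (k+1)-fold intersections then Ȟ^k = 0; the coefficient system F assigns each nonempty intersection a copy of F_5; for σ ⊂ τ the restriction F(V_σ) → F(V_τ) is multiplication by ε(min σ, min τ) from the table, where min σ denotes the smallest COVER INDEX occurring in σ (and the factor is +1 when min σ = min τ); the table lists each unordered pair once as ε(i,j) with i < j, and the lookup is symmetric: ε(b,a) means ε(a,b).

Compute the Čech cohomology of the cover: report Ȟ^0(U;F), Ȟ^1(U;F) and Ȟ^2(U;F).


Ȟ^0 ≅ Z/5; Ȟ^1 ≅ Z/5; Ȟ^2 ≅ 0

intersection data:
  V12={d,g} V15={j} V23={c} V34={h} V45={i}
C dims 5,5; δ0: rk_F5 4
Ȟ^0 = (5 − 4) − 0 = 1, so Ȟ^0 ≅ Z/5
Ȟ^1 = (5 − 0) − 4 = 1, so Ȟ^1 ≅ Z/5
Ȟ^2 = (0 − 0) − 0 = 0, so Ȟ^2 ≅ 0


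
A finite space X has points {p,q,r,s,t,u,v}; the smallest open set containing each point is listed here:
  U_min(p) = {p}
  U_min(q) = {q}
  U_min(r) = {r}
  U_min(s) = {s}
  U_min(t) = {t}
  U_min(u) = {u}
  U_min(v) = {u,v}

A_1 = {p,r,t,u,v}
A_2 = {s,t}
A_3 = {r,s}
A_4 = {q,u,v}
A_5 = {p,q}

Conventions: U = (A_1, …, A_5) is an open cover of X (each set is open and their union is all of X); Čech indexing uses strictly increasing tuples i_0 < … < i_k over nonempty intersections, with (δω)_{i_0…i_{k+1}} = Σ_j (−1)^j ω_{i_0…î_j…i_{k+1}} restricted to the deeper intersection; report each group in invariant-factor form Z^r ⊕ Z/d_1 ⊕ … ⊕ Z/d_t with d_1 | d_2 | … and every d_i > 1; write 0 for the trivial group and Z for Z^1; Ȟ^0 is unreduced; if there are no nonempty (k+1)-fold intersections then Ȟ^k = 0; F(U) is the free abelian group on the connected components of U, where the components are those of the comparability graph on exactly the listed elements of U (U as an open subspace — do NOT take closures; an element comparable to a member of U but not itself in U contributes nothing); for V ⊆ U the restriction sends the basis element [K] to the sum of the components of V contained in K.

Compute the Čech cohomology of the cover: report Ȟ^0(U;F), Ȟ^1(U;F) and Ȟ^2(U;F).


intersection data:
  A12={t} A13={r} A14={u,v} A15={p} A23={s} A45={q}
components per intersection:
  A1: {p} {r} {t} {u,v}
  A2: {s} {t}
  A3: {r} {s}
  A4: {q} {u,v}
  A5: {p} {q}
  A12: {t}
  A13: {r}
  A14: {u,v}
  A15: {p}
  A23: {s}
  A45: {q}
C dims 12,6; δ0: rk 6, SNF 1^6
Ȟ^0 = (12 − 6) − 0 = 6, so Ȟ^0 ≅ Z^6
Ȟ^1 = (6 − 0) − 6 = 0, so Ȟ^1 ≅ 0
Ȟ^2 = (0 − 0) − 0 = 0, so Ȟ^2 ≅ 0

Ȟ^0 ≅ Z^6,  Ȟ^1 ≅ 0,  Ȟ^2 ≅ 0


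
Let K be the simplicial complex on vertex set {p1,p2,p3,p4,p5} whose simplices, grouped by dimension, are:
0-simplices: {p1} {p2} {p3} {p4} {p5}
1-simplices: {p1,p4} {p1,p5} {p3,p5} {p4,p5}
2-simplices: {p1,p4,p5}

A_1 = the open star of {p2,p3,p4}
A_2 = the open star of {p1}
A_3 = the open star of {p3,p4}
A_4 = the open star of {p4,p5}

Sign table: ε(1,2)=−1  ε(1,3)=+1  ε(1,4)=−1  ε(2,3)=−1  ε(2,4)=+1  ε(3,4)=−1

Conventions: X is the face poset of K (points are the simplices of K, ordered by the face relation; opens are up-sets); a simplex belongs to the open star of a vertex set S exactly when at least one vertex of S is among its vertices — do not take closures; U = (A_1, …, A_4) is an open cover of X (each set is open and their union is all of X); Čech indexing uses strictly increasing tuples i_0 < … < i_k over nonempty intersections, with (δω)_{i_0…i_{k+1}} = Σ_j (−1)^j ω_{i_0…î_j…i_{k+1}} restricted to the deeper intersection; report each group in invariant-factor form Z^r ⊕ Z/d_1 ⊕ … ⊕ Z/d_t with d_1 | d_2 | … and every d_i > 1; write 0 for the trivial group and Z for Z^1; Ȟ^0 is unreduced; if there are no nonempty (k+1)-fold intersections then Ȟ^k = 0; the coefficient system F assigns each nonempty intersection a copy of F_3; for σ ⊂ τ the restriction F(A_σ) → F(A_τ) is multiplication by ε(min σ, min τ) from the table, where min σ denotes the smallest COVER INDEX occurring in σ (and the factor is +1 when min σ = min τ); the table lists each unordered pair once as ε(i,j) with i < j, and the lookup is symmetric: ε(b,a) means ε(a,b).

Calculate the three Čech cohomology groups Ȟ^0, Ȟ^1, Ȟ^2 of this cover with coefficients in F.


nerve simplices:
  A1={{p2},{p3},{p4},{p1,p4},{p3,p5},{p4,p5},{p1,p4,p5}} A2={{p1},{p1,p4},{p1,p5},{p1,p4,p5}} A3={{p3},{p4},{p1,p4},{p3,p5},{p4,p5},{p1,p4,p5}} A4={{p4},{p5},{p1,p4},{p1,p5},{p3,p5},{p4,p5},{p1,p4,p5}}
  A12={{p1,p4},{p1,p4,p5}} A13={{p3},{p4},{p1,p4},{p3,p5},{p4,p5},{p1,p4,p5}} A14={{p4},{p1,p4},{p3,p5},{p4,p5},{p1,p4,p5}} A23={{p1,p4},{p1,p4,p5}} A24={{p1,p4},{p1,p5},{p1,p4,p5}} A34={{p4},{p1,p4},{p3,p5},{p4,p5},{p1,p4,p5}}
  A123={{p1,p4},{p1,p4,p5}} A124={{p1,p4},{p1,p4,p5}} A134={{p4},{p1,p4},{p3,p5},{p4,p5},{p1,p4,p5}} A234={{p1,p4},{p1,p4,p5}}
  A1234={{p1,p4},{p1,p4,p5}}
C dims 4,6,4,1; δ0: rk_F3 3; δ1: rk_F3 3; δ2: rk_F3 1
degree 0: 4−3−0 = 1 → Ȟ^0 ≅ Z/3
degree 1: 6−3−3 = 0 → Ȟ^1 ≅ 0
degree 2: 4−1−3 = 0 → Ȟ^2 ≅ 0

Ȟ^0(U;F) ≅ Z/3, Ȟ^1(U;F) ≅ 0, Ȟ^2(U;F) ≅ 0


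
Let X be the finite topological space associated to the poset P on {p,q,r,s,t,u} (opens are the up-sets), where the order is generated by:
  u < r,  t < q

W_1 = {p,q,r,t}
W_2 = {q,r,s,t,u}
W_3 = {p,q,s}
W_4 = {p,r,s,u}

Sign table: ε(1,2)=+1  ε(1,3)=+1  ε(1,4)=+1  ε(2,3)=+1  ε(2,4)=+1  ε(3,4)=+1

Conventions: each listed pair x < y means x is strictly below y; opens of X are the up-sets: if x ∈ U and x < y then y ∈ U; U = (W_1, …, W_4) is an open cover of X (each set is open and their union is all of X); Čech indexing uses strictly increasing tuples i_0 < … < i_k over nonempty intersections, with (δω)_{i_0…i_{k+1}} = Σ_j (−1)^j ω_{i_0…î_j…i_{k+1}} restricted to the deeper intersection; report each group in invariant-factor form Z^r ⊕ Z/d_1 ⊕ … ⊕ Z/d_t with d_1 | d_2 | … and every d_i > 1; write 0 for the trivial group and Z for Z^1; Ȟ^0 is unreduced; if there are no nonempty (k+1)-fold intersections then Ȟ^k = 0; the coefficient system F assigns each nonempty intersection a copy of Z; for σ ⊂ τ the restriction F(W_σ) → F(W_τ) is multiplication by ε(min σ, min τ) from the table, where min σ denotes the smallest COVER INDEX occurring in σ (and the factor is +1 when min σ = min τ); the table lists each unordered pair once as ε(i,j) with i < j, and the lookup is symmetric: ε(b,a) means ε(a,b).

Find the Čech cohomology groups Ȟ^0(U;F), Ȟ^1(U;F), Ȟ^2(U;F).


nerve of the cover:
  W12={q,r,t} W13={p,q} W14={p,r} W23={q,s} W24={r,s,u} W34={p,s}
  W123={q} W124={r} W134={p} W234={s}
C dims 4,6,4; δ0: rk 3, SNF 1^3; δ1: rk 3, SNF 1^3
Ȟ^0 = (4 − 3) − 0 = 1, so Ȟ^0 ≅ Z
Ȟ^1 = (6 − 3) − 3 = 0, so Ȟ^1 ≅ 0
Ȟ^2 = (4 − 0) − 3 = 1, so Ȟ^2 ≅ Z

Ȟ^0 = Z,  Ȟ^1 = 0,  Ȟ^2 = Z


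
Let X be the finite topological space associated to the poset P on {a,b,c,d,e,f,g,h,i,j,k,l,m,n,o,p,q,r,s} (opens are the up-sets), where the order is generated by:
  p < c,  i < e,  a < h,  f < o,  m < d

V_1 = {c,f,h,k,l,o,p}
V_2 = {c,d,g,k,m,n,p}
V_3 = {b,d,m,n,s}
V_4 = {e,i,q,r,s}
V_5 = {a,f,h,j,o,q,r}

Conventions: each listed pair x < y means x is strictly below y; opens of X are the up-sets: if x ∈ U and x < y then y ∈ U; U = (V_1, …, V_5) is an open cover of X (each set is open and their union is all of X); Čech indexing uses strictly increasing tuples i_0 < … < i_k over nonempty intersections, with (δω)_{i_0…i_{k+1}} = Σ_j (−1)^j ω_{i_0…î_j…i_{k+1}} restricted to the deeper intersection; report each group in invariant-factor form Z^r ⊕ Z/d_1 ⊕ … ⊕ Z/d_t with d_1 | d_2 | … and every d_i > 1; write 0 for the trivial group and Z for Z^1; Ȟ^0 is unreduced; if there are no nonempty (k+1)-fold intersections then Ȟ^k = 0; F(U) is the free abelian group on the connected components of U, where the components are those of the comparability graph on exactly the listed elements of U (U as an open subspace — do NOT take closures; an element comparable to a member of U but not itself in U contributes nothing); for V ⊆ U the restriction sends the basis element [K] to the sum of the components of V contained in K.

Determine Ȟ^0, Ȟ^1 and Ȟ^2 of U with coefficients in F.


Ȟ^0 = Z^14, Ȟ^1 = 0 and Ȟ^2 = 0

cover nerve:
  V12={c,k,p} V15={f,h,o} V23={d,m,n} V34={s} V45={q,r}
components per intersection:
  V1: {c,p} {f,o} {h} {k} {l}
  V2: {c,p} {d,m} {g} {k} {n}
  V3: {b} {d,m} {n} {s}
  V4: {e,i} {q} {r} {s}
  V5: {a,h} {f,o} {j} {q} {r}
  V12: {c,p} {k}
  V15: {f,o} {h}
  V23: {d,m} {n}
  V34: {s}
  V45: {q} {r}
C dims 23,9; δ0: rk 9, SNF 1^9
Ȟ^0: (23−9)−0=14 ⇒ Z^14
Ȟ^1: (9−0)−9=0 ⇒ 0
Ȟ^2: (0−0)−0=0 ⇒ 0
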